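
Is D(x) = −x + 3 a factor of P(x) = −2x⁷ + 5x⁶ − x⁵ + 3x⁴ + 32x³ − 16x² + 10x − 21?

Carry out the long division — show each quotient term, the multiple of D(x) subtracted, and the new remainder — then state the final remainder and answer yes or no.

Step 1: lead(−2x⁷ + 5x⁶ − x⁵ + 3x⁴ + 32x³ − 16x² + 10x − 21) ÷ lead(D) = −2x⁷ ÷ −x = 2x⁶. Subtract (2x⁶)·D = −2x⁷ + 6x⁶. Remainder: −x⁶ − x⁵ + 3x⁴ + 32x³ − 16x² + 10x − 21.
Step 2: lead(−x⁶ − x⁵ + 3x⁴ + 32x³ − 16x² + 10x − 21) ÷ lead(D) = −x⁶ ÷ −x = x⁵. Subtract (x⁵)·D = −x⁶ + 3x⁵. Remainder: −4x⁵ + 3x⁴ + 32x³ − 16x² + 10x − 21.
Step 3: lead(−4x⁵ + 3x⁴ + 32x³ − 16x² + 10x − 21) ÷ lead(D) = −4x⁵ ÷ −x = 4x⁴. Subtract (4x⁴)·D = −4x⁵ + 12x⁴. Remainder: −9x⁴ + 32x³ − 16x² + 10x − 21.
Step 4: lead(−9x⁴ + 32x³ − 16x² + 10x − 21) ÷ lead(D) = −9x⁴ ÷ −x = 9x³. Subtract (9x³)·D = −9x⁴ + 27x³. Remainder: 5x³ − 16x² + 10x − 21.
Step 5: lead(5x³ − 16x² + 10x − 21) ÷ lead(D) = 5x³ ÷ −x = −5x². Subtract (−5x²)·D = 5x³ − 15x². Remainder: −x² + 10x − 21.
Step 6: lead(−x² + 10x − 21) ÷ lead(D) = −x² ÷ −x = x. Subtract (x)·D = −x² + 3x. Remainder: 7x − 21.
Step 7: lead(7x − 21) ÷ lead(D) = 7x ÷ −x = −7. Subtract (−7)·D = 7x − 21. Remainder: 0.

R(x) = 0, so D(x) is a factor of P(x). yes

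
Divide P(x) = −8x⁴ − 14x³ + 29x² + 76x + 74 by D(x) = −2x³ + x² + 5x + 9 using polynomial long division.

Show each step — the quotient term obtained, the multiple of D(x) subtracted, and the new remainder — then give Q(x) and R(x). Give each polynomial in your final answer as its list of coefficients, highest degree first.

Step 1: lead(−8x⁴ − 14x³ + 29x² + 76x + 74) ÷ lead(D) = −8x⁴ ÷ −2x³ = 4x. Subtract (4x)·D = −8x⁴ + 4x³ + 20x² + 36x. Remainder: −18x³ + 9x² + 40x + 74.
Step 2: lead(−18x³ + 9x² + 40x + 74) ÷ lead(D) = −18x³ ÷ −2x³ = 9. Subtract (9)·D = −18x³ + 9x² + 45x + 81. Remainder: −5x − 7.

Q = [4, 9]; R = [-5, -7]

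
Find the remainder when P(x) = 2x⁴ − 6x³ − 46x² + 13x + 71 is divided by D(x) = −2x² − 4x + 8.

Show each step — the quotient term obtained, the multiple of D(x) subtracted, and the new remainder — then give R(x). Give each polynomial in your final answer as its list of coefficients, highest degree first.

R = [9, -1]

Step 1: lead(2x⁴ − 6x³ − 46x² + 13x + 71) ÷ lead(D) = 2x⁴ ÷ −2x² = −x². Subtract (−x²)·D = 2x⁴ + 4x³ − 8x². Remainder: −10x³ − 38x² + 13x + 71.
Step 2: lead(−10x³ − 38x² + 13x + 71) ÷ lead(D) = −10x³ ÷ −2x² = 5x. Subtract (5x)·D = −10x³ − 20x² + 40x. Remainder: −18x² − 27x + 71.
Step 3: lead(−18x² − 27x + 71) ÷ lead(D) = −18x² ÷ −2x² = 9. Subtract (9)·D = −18x² − 36x + 72. Remainder: 9x − 1.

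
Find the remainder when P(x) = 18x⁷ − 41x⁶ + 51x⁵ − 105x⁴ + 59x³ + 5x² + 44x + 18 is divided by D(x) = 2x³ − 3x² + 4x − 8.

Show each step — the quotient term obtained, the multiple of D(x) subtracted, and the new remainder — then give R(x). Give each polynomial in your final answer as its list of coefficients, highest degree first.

Step 1: lead(18x⁷ − 41x⁶ + 51x⁵ − 105x⁴ + 59x³ + 5x² + 44x + 18) ÷ lead(D) = 18x⁷ ÷ 2x³ = 9x⁴. Subtract (9x⁴)·D = 18x⁷ − 27x⁶ + 36x⁵ − 72x⁴. Remainder: −14x⁶ + 15x⁵ − 33x⁴ + 59x³ + 5x² + 44x + 18.
Step 2: lead(−14x⁶ + 15x⁵ − 33x⁴ + 59x³ + 5x² + 44x + 18) ÷ lead(D) = −14x⁶ ÷ 2x³ = −7x³. Subtract (−7x³)·D = −14x⁶ + 21x⁵ − 28x⁴ + 56x³. Remainder: −6x⁵ − 5x⁴ + 3x³ + 5x² + 44x + 18.
Step 3: lead(−6x⁵ − 5x⁴ + 3x³ + 5x² + 44x + 18) ÷ lead(D) = −6x⁵ ÷ 2x³ = −3x². Subtract (−3x²)·D = −6x⁵ + 9x⁴ − 12x³ + 24x². Remainder: −14x⁴ + 15x³ − 19x² + 44x + 18.
Step 4: lead(−14x⁴ + 15x³ − 19x² + 44x + 18) ÷ lead(D) = −14x⁴ ÷ 2x³ = −7x. Subtract (−7x)·D = −14x⁴ + 21x³ − 28x² + 56x. Remainder: −6x³ + 9x² − 12x + 18.
Step 5: lead(−6x³ + 9x² − 12x + 18) ÷ lead(D) = −6x³ ÷ 2x³ = −3. Subtract (−3)·D = −6x³ + 9x² − 12x + 24. Remainder: −6.

R = [-6]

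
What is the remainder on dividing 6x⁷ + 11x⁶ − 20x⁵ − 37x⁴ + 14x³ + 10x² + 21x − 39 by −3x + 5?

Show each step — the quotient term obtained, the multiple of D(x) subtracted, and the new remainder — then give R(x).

Step 1: lead(6x⁷ + 11x⁶ − 20x⁵ − 37x⁴ + 14x³ + 10x² + 21x − 39) ÷ lead(D) = 6x⁷ ÷ −3x = −2x⁶. Subtract (−2x⁶)·D = 6x⁷ − 10x⁶. Remainder: 21x⁶ − 20x⁵ − 37x⁴ + 14x³ + 10x² + 21x − 39.
Step 2: lead(21x⁶ − 20x⁵ − 37x⁴ + 14x³ + 10x² + 21x − 39) ÷ lead(D) = 21x⁶ ÷ −3x = −7x⁵. Subtract (−7x⁵)·D = 21x⁶ − 35x⁵. Remainder: 15x⁵ − 37x⁴ + 14x³ + 10x² + 21x − 39.
Step 3: lead(15x⁵ − 37x⁴ + 14x³ + 10x² + 21x − 39) ÷ lead(D) = 15x⁵ ÷ −3x = −5x⁴. Subtract (−5x⁴)·D = 15x⁵ − 25x⁴. Remainder: −12x⁴ + 14x³ + 10x² + 21x − 39.
Step 4: lead(−12x⁴ + 14x³ + 10x² + 21x − 39) ÷ lead(D) = −12x⁴ ÷ −3x = 4x³. Subtract (4x³)·D = −12x⁴ + 20x³. Remainder: −6x³ + 10x² + 21x − 39.
Step 5: lead(−6x³ + 10x² + 21x − 39) ÷ lead(D) = −6x³ ÷ −3x = 2x². Subtract (2x²)·D = −6x³ + 10x². Remainder: 21x − 39.
Step 6: lead(21x − 39) ÷ lead(D) = 21x ÷ −3x = −7. Subtract (−7)·D = 21x − 35. Remainder: −4.

R(x) = −4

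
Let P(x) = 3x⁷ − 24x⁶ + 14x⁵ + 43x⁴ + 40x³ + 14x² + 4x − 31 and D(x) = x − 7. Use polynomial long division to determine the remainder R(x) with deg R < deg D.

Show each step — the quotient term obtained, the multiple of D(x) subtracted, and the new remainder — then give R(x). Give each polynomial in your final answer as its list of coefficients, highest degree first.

R = [-3]

Step 1: lead(3x⁷ − 24x⁶ + 14x⁵ + 43x⁴ + 40x³ + 14x² + 4x − 31) ÷ lead(D) = 3x⁷ ÷ x = 3x⁶. Subtract (3x⁶)·D = 3x⁷ − 21x⁶. Remainder: −3x⁶ + 14x⁵ + 43x⁴ + 40x³ + 14x² + 4x − 31.
Step 2: lead(−3x⁶ + 14x⁵ + 43x⁴ + 40x³ + 14x² + 4x − 31) ÷ lead(D) = −3x⁶ ÷ x = −3x⁵. Subtract (−3x⁵)·D = −3x⁶ + 21x⁵. Remainder: −7x⁵ + 43x⁴ + 40x³ + 14x² + 4x − 31.
Step 3: lead(−7x⁵ + 43x⁴ + 40x³ + 14x² + 4x − 31) ÷ lead(D) = −7x⁵ ÷ x = −7x⁴. Subtract (−7x⁴)·D = −7x⁵ + 49x⁴. Remainder: −6x⁴ + 40x³ + 14x² + 4x − 31.
Step 4: lead(−6x⁴ + 40x³ + 14x² + 4x − 31) ÷ lead(D) = −6x⁴ ÷ x = −6x³. Subtract (−6x³)·D = −6x⁴ + 42x³. Remainder: −2x³ + 14x² + 4x − 31.
Step 5: lead(−2x³ + 14x² + 4x − 31) ÷ lead(D) = −2x³ ÷ x = −2x². Subtract (−2x²)·D = −2x³ + 14x². Remainder: 4x − 31.
Step 6: lead(4x − 31) ÷ lead(D) = 4x ÷ x = 4. Subtract (4)·D = 4x − 28. Remainder: −3.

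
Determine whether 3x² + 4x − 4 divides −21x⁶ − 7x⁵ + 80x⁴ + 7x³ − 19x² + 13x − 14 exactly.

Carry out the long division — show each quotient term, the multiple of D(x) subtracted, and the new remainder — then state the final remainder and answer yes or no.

R(x) = 5x − 2, so D(x) is not a factor of P(x). no

Step 1: lead(−21x⁶ − 7x⁵ + 80x⁴ + 7x³ − 19x² + 13x − 14) ÷ lead(D) = −21x⁶ ÷ 3x² = −7x⁴. Subtract (−7x⁴)·D = −21x⁶ − 28x⁵ + 28x⁴. Remainder: 21x⁵ + 52x⁴ + 7x³ − 19x² + 13x − 14.
Step 2: lead(21x⁵ + 52x⁴ + 7x³ − 19x² + 13x − 14) ÷ lead(D) = 21x⁵ ÷ 3x² = 7x³. Subtract (7x³)·D = 21x⁵ + 28x⁴ − 28x³. Remainder: 24x⁴ + 35x³ − 19x² + 13x − 14.
Step 3: lead(24x⁴ + 35x³ − 19x² + 13x − 14) ÷ lead(D) = 24x⁴ ÷ 3x² = 8x². Subtract (8x²)·D = 24x⁴ + 32x³ − 32x². Remainder: 3x³ + 13x² + 13x − 14.
Step 4: lead(3x³ + 13x² + 13x − 14) ÷ lead(D) = 3x³ ÷ 3x² = x. Subtract (x)·D = 3x³ + 4x² − 4x. Remainder: 9x² + 17x − 14.
Step 5: lead(9x² + 17x − 14) ÷ lead(D) = 9x² ÷ 3x² = 3. Subtract (3)·D = 9x² + 12x − 12. Remainder: 5x − 2.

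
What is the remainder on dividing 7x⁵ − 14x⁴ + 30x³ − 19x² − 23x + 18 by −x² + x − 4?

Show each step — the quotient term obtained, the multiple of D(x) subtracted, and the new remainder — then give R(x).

Step 1: lead(7x⁵ − 14x⁴ + 30x³ − 19x² − 23x + 18) ÷ lead(D) = 7x⁵ ÷ −x² = −7x³. Subtract (−7x³)·D = 7x⁵ − 7x⁴ + 28x³. Remainder: −7x⁴ + 2x³ − 19x² − 23x + 18.
Step 2: lead(−7x⁴ + 2x³ − 19x² − 23x + 18) ÷ lead(D) = −7x⁴ ÷ −x² = 7x². Subtract (7x²)·D = −7x⁴ + 7x³ − 28x². Remainder: −5x³ + 9x² − 23x + 18.
Step 3: lead(−5x³ + 9x² − 23x + 18) ÷ lead(D) = −5x³ ÷ −x² = 5x. Subtract (5x)·D = −5x³ + 5x² − 20x. Remainder: 4x² − 3x + 18.
Step 4: lead(4x² − 3x + 18) ÷ lead(D) = 4x² ÷ −x² = −4. Subtract (−4)·D = 4x² − 4x + 16. Remainder: x + 2.

R(x) = x + 2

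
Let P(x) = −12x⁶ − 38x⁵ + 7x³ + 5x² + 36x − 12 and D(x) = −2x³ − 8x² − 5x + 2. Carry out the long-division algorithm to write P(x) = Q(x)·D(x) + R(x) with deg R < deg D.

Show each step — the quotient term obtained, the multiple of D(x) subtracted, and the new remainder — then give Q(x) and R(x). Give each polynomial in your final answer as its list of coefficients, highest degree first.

Q = [6, -5, 5, -5]; R = [1, -2]

Step 1: lead(−12x⁶ − 38x⁵ + 7x³ + 5x² + 36x − 12) ÷ lead(D) = −12x⁶ ÷ −2x³ = 6x³. Subtract (6x³)·D = −12x⁶ − 48x⁵ − 30x⁴ + 12x³. Remainder: 10x⁵ + 30x⁴ − 5x³ + 5x² + 36x − 12.
Step 2: lead(10x⁵ + 30x⁴ − 5x³ + 5x² + 36x − 12) ÷ lead(D) = 10x⁵ ÷ −2x³ = −5x². Subtract (−5x²)·D = 10x⁵ + 40x⁴ + 25x³ − 10x². Remainder: −10x⁴ − 30x³ + 15x² + 36x − 12.
Step 3: lead(−10x⁴ − 30x³ + 15x² + 36x − 12) ÷ lead(D) = −10x⁴ ÷ −2x³ = 5x. Subtract (5x)·D = −10x⁴ − 40x³ − 25x² + 10x. Remainder: 10x³ + 40x² + 26x − 12.
Step 4: lead(10x³ + 40x² + 26x − 12) ÷ lead(D) = 10x³ ÷ −2x³ = −5. Subtract (−5)·D = 10x³ + 40x² + 25x − 10. Remainder: x − 2.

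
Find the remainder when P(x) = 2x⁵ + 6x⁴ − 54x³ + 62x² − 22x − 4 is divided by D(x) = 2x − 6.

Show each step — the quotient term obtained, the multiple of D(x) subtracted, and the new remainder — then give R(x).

Step 1: lead(2x⁵ + 6x⁴ − 54x³ + 62x² − 22x − 4) ÷ lead(D) = 2x⁵ ÷ 2x = x⁴. Subtract (x⁴)·D = 2x⁵ − 6x⁴. Remainder: 12x⁴ − 54x³ + 62x² − 22x − 4.
Step 2: lead(12x⁴ − 54x³ + 62x² − 22x − 4) ÷ lead(D) = 12x⁴ ÷ 2x = 6x³. Subtract (6x³)·D = 12x⁴ − 36x³. Remainder: −18x³ + 62x² − 22x − 4.
Step 3: lead(−18x³ + 62x² − 22x − 4) ÷ lead(D) = −18x³ ÷ 2x = −9x². Subtract (−9x²)·D = −18x³ + 54x². Remainder: 8x² − 22x − 4.
Step 4: lead(8x² − 22x − 4) ÷ lead(D) = 8x² ÷ 2x = 4x. Subtract (4x)·D = 8x² − 24x. Remainder: 2x − 4.
Step 5: lead(2x − 4) ÷ lead(D) = 2x ÷ 2x = 1. Subtract (1)·D = 2x − 6. Remainder: 2.

R(x) = 2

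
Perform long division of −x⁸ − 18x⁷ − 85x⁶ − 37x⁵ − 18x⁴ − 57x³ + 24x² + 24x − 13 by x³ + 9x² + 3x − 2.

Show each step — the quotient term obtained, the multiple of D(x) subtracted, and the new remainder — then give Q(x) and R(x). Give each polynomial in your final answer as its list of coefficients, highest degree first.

Q = [-1, -9, -1, -3, -6, 4]; R = [-5]

Step 1: lead(−x⁸ − 18x⁷ − 85x⁶ − 37x⁵ − 18x⁴ − 57x³ + 24x² + 24x − 13) ÷ lead(D) = −x⁸ ÷ x³ = −x⁵. Subtract (−x⁵)·D = −x⁸ − 9x⁷ − 3x⁶ + 2x⁵. Remainder: −9x⁷ − 82x⁶ − 39x⁵ − 18x⁴ − 57x³ + 24x² + 24x − 13.
Step 2: lead(−9x⁷ − 82x⁶ − 39x⁵ − 18x⁴ − 57x³ + 24x² + 24x − 13) ÷ lead(D) = −9x⁷ ÷ x³ = −9x⁴. Subtract (−9x⁴)·D = −9x⁷ − 81x⁶ − 27x⁵ + 18x⁴. Remainder: −x⁶ − 12x⁵ − 36x⁴ − 57x³ + 24x² + 24x − 13.
Step 3: lead(−x⁶ − 12x⁵ − 36x⁴ − 57x³ + 24x² + 24x − 13) ÷ lead(D) = −x⁶ ÷ x³ = −x³. Subtract (−x³)·D = −x⁶ − 9x⁵ − 3x⁴ + 2x³. Remainder: −3x⁵ − 33x⁴ − 59x³ + 24x² + 24x − 13.
Step 4: lead(−3x⁵ − 33x⁴ − 59x³ + 24x² + 24x − 13) ÷ lead(D) = −3x⁵ ÷ x³ = −3x². Subtract (−3x²)·D = −3x⁵ − 27x⁴ − 9x³ + 6x². Remainder: −6x⁴ − 50x³ + 18x² + 24x − 13.
Step 5: lead(−6x⁴ − 50x³ + 18x² + 24x − 13) ÷ lead(D) = −6x⁴ ÷ x³ = −6x. Subtract (−6x)·D = −6x⁴ − 54x³ − 18x² + 12x. Remainder: 4x³ + 36x² + 12x − 13.
Step 6: lead(4x³ + 36x² + 12x − 13) ÷ lead(D) = 4x³ ÷ x³ = 4. Subtract (4)·D = 4x³ + 36x² + 12x − 8. Remainder: −5.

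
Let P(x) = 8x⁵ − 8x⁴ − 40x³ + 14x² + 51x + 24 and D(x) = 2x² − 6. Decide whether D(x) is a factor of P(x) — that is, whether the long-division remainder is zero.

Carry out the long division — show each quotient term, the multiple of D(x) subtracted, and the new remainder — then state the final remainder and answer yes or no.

Step 1: lead(8x⁵ − 8x⁴ − 40x³ + 14x² + 51x + 24) ÷ lead(D) = 8x⁵ ÷ 2x² = 4x³. Subtract (4x³)·D = 8x⁵ − 24x³. Remainder: −8x⁴ − 16x³ + 14x² + 51x + 24.
Step 2: lead(−8x⁴ − 16x³ + 14x² + 51x + 24) ÷ lead(D) = −8x⁴ ÷ 2x² = −4x². Subtract (−4x²)·D = −8x⁴ + 24x². Remainder: −16x³ − 10x² + 51x + 24.
Step 3: lead(−16x³ − 10x² + 51x + 24) ÷ lead(D) = −16x³ ÷ 2x² = −8x. Subtract (−8x)·D = −16x³ + 48x. Remainder: −10x² + 3x + 24.
Step 4: lead(−10x² + 3x + 24) ÷ lead(D) = −10x² ÷ 2x² = −5. Subtract (−5)·D = −10x² + 30. Remainder: 3x − 6.

R(x) = 3x − 6, so D(x) is not a factor of P(x). no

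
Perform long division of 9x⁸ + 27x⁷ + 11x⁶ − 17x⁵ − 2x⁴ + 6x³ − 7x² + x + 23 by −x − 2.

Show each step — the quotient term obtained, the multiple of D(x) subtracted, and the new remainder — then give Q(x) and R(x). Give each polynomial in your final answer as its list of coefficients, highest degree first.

Q = [-9, -9, 7, 3, -4, 2, 3, -7]; R = [9]

Step 1: lead(9x⁸ + 27x⁷ + 11x⁶ − 17x⁵ − 2x⁴ + 6x³ − 7x² + x + 23) ÷ lead(D) = 9x⁸ ÷ −x = −9x⁷. Subtract (−9x⁷)·D = 9x⁸ + 18x⁷. Remainder: 9x⁷ + 11x⁶ − 17x⁵ − 2x⁴ + 6x³ − 7x² + x + 23.
Step 2: lead(9x⁷ + 11x⁶ − 17x⁵ − 2x⁴ + 6x³ − 7x² + x + 23) ÷ lead(D) = 9x⁷ ÷ −x = −9x⁶. Subtract (−9x⁶)·D = 9x⁷ + 18x⁶. Remainder: −7x⁶ − 17x⁵ − 2x⁴ + 6x³ − 7x² + x + 23.
Step 3: lead(−7x⁶ − 17x⁵ − 2x⁴ + 6x³ − 7x² + x + 23) ÷ lead(D) = −7x⁶ ÷ −x = 7x⁵. Subtract (7x⁵)·D = −7x⁶ − 14x⁵. Remainder: −3x⁵ − 2x⁴ + 6x³ − 7x² + x + 23.
Step 4: lead(−3x⁵ − 2x⁴ + 6x³ − 7x² + x + 23) ÷ lead(D) = −3x⁵ ÷ −x = 3x⁴. Subtract (3x⁴)·D = −3x⁵ − 6x⁴. Remainder: 4x⁴ + 6x³ − 7x² + x + 23.
Step 5: lead(4x⁴ + 6x³ − 7x² + x + 23) ÷ lead(D) = 4x⁴ ÷ −x = −4x³. Subtract (−4x³)·D = 4x⁴ + 8x³. Remainder: −2x³ − 7x² + x + 23.
Step 6: lead(−2x³ − 7x² + x + 23) ÷ lead(D) = −2x³ ÷ −x = 2x². Subtract (2x²)·D = −2x³ − 4x². Remainder: −3x² + x + 23.
Step 7: lead(−3x² + x + 23) ÷ lead(D) = −3x² ÷ −x = 3x. Subtract (3x)·D = −3x² − 6x. Remainder: 7x + 23.
Step 8: lead(7x + 23) ÷ lead(D) = 7x ÷ −x = −7. Subtract (−7)·D = 7x + 14. Remainder: 9.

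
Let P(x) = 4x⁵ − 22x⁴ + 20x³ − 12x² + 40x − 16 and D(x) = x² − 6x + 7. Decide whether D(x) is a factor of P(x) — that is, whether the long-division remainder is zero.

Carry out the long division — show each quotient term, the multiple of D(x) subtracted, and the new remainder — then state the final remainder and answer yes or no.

Step 1: lead(4x⁵ − 22x⁴ + 20x³ − 12x² + 40x − 16) ÷ lead(D) = 4x⁵ ÷ x² = 4x³. Subtract (4x³)·D = 4x⁵ − 24x⁴ + 28x³. Remainder: 2x⁴ − 8x³ − 12x² + 40x − 16.
Step 2: lead(2x⁴ − 8x³ − 12x² + 40x − 16) ÷ lead(D) = 2x⁴ ÷ x² = 2x². Subtract (2x²)·D = 2x⁴ − 12x³ + 14x². Remainder: 4x³ − 26x² + 40x − 16.
Step 3: lead(4x³ − 26x² + 40x − 16) ÷ lead(D) = 4x³ ÷ x² = 4x. Subtract (4x)·D = 4x³ − 24x² + 28x. Remainder: −2x² + 12x − 16.
Step 4: lead(−2x² + 12x − 16) ÷ lead(D) = −2x² ÷ x² = −2. Subtract (−2)·D = −2x² + 12x − 14. Remainder: −2.

R(x) = −2, so D(x) is not a factor of P(x). no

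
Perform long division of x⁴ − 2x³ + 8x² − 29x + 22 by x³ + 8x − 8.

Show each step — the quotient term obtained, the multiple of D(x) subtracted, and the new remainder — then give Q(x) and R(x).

Step 1: lead(x⁴ − 2x³ + 8x² − 29x + 22) ÷ lead(D) = x⁴ ÷ x³ = x. Subtract (x)·D = x⁴ + 8x² − 8x. Remainder: −2x³ − 21x + 22.
Step 2: lead(−2x³ − 21x + 22) ÷ lead(D) = −2x³ ÷ x³ = −2. Subtract (−2)·D = −2x³ − 16x + 16. Remainder: −5x + 6.

Q(x) = x − 2; R(x) = −5x + 6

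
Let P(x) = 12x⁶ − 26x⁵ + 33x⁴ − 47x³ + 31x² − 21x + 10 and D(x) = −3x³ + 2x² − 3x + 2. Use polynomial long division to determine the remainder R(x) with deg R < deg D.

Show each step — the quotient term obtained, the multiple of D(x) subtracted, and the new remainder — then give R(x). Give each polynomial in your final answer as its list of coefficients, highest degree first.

R = [0]

Step 1: lead(12x⁶ − 26x⁵ + 33x⁴ − 47x³ + 31x² − 21x + 10) ÷ lead(D) = 12x⁶ ÷ −3x³ = −4x³. Subtract (−4x³)·D = 12x⁶ − 8x⁵ + 12x⁴ − 8x³. Remainder: −18x⁵ + 21x⁴ − 39x³ + 31x² − 21x + 10.
Step 2: lead(−18x⁵ + 21x⁴ − 39x³ + 31x² − 21x + 10) ÷ lead(D) = −18x⁵ ÷ −3x³ = 6x². Subtract (6x²)·D = −18x⁵ + 12x⁴ − 18x³ + 12x². Remainder: 9x⁴ − 21x³ + 19x² − 21x + 10.
Step 3: lead(9x⁴ − 21x³ + 19x² − 21x + 10) ÷ lead(D) = 9x⁴ ÷ −3x³ = −3x. Subtract (−3x)·D = 9x⁴ − 6x³ + 9x² − 6x. Remainder: −15x³ + 10x² − 15x + 10.
Step 4: lead(−15x³ + 10x² − 15x + 10) ÷ lead(D) = −15x³ ÷ −3x³ = 5. Subtract (5)·D = −15x³ + 10x² − 15x + 10. Remainder: 0.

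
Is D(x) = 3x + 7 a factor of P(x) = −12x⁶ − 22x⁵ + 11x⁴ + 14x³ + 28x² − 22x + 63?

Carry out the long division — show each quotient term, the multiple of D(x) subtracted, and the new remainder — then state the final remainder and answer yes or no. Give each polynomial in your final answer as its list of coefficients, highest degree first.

R = [0], so D(x) is a factor of P(x). yes

Step 1: lead(−12x⁶ − 22x⁵ + 11x⁴ + 14x³ + 28x² − 22x + 63) ÷ lead(D) = −12x⁶ ÷ 3x = −4x⁵. Subtract (−4x⁵)·D = −12x⁶ − 28x⁵. Remainder: 6x⁵ + 11x⁴ + 14x³ + 28x² − 22x + 63.
Step 2: lead(6x⁵ + 11x⁴ + 14x³ + 28x² − 22x + 63) ÷ lead(D) = 6x⁵ ÷ 3x = 2x⁴. Subtract (2x⁴)·D = 6x⁵ + 14x⁴. Remainder: −3x⁴ + 14x³ + 28x² − 22x + 63.
Step 3: lead(−3x⁴ + 14x³ + 28x² − 22x + 63) ÷ lead(D) = −3x⁴ ÷ 3x = −x³. Subtract (−x³)·D = −3x⁴ − 7x³. Remainder: 21x³ + 28x² − 22x + 63.
Step 4: lead(21x³ + 28x² − 22x + 63) ÷ lead(D) = 21x³ ÷ 3x = 7x². Subtract (7x²)·D = 21x³ + 49x². Remainder: −21x² − 22x + 63.
Step 5: lead(−21x² − 22x + 63) ÷ lead(D) = −21x² ÷ 3x = −7x. Subtract (−7x)·D = −21x² − 49x. Remainder: 27x + 63.
Step 6: lead(27x + 63) ÷ lead(D) = 27x ÷ 3x = 9. Subtract (9)·D = 27x + 63. Remainder: 0.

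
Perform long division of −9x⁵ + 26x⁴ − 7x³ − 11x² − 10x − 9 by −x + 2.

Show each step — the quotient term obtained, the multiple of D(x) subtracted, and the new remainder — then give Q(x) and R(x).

Step 1: lead(−9x⁵ + 26x⁴ − 7x³ − 11x² − 10x − 9) ÷ lead(D) = −9x⁵ ÷ −x = 9x⁴. Subtract (9x⁴)·D = −9x⁵ + 18x⁴. Remainder: 8x⁴ − 7x³ − 11x² − 10x − 9.
Step 2: lead(8x⁴ − 7x³ − 11x² − 10x − 9) ÷ lead(D) = 8x⁴ ÷ −x = −8x³. Subtract (−8x³)·D = 8x⁴ − 16x³. Remainder: 9x³ − 11x² − 10x − 9.
Step 3: lead(9x³ − 11x² − 10x − 9) ÷ lead(D) = 9x³ ÷ −x = −9x². Subtract (−9x²)·D = 9x³ − 18x². Remainder: 7x² − 10x − 9.
Step 4: lead(7x² − 10x − 9) ÷ lead(D) = 7x² ÷ −x = −7x. Subtract (−7x)·D = 7x² − 14x. Remainder: 4x − 9.
Step 5: lead(4x − 9) ÷ lead(D) = 4x ÷ −x = −4. Subtract (−4)·D = 4x − 8. Remainder: −1.

Q(x) = 9x⁴ − 8x³ − 9x² − 7x − 4; R(x) = −1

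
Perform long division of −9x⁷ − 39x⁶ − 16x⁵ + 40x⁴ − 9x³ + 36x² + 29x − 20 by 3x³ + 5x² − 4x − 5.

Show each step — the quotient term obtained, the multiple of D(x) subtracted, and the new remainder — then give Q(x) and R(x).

Q(x) = −3x⁴ − 8x³ + 4x² − 9x + 4; R(x) = 0

Step 1: lead(−9x⁷ − 39x⁶ − 16x⁵ + 40x⁴ − 9x³ + 36x² + 29x − 20) ÷ lead(D) = −9x⁷ ÷ 3x³ = −3x⁴. Subtract (−3x⁴)·D = −9x⁷ − 15x⁶ + 12x⁵ + 15x⁴. Remainder: −24x⁶ − 28x⁵ + 25x⁴ − 9x³ + 36x² + 29x − 20.
Step 2: lead(−24x⁶ − 28x⁵ + 25x⁴ − 9x³ + 36x² + 29x − 20) ÷ lead(D) = −24x⁶ ÷ 3x³ = −8x³. Subtract (−8x³)·D = −24x⁶ − 40x⁵ + 32x⁴ + 40x³. Remainder: 12x⁵ − 7x⁴ − 49x³ + 36x² + 29x − 20.
Step 3: lead(12x⁵ − 7x⁴ − 49x³ + 36x² + 29x − 20) ÷ lead(D) = 12x⁵ ÷ 3x³ = 4x². Subtract (4x²)·D = 12x⁵ + 20x⁴ − 16x³ − 20x². Remainder: −27x⁴ − 33x³ + 56x² + 29x − 20.
Step 4: lead(−27x⁴ − 33x³ + 56x² + 29x − 20) ÷ lead(D) = −27x⁴ ÷ 3x³ = −9x. Subtract (−9x)·D = −27x⁴ − 45x³ + 36x² + 45x. Remainder: 12x³ + 20x² − 16x − 20.
Step 5: lead(12x³ + 20x² − 16x − 20) ÷ lead(D) = 12x³ ÷ 3x³ = 4. Subtract (4)·D = 12x³ + 20x² − 16x − 20. Remainder: 0.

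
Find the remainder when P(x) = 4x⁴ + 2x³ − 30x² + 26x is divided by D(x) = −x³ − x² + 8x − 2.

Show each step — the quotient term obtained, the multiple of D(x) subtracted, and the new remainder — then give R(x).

Step 1: lead(4x⁴ + 2x³ − 30x² + 26x) ÷ lead(D) = 4x⁴ ÷ −x³ = −4x. Subtract (−4x)·D = 4x⁴ + 4x³ − 32x² + 8x. Remainder: −2x³ + 2x² + 18x.
Step 2: lead(−2x³ + 2x² + 18x) ÷ lead(D) = −2x³ ÷ −x³ = 2. Subtract (2)·D = −2x³ − 2x² + 16x − 4. Remainder: 4x² + 2x + 4.

R(x) = 4x² + 2x + 4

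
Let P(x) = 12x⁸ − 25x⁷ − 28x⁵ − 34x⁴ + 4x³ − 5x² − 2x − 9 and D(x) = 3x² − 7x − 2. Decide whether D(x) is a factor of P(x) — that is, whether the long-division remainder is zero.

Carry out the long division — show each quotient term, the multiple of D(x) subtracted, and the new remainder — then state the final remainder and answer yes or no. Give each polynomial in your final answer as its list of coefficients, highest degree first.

Step 1: lead(12x⁸ − 25x⁷ − 28x⁵ − 34x⁴ + 4x³ − 5x² − 2x − 9) ÷ lead(D) = 12x⁸ ÷ 3x² = 4x⁶. Subtract (4x⁶)·D = 12x⁸ − 28x⁷ − 8x⁶. Remainder: 3x⁷ + 8x⁶ − 28x⁵ − 34x⁴ + 4x³ − 5x² − 2x − 9.
Step 2: lead(3x⁷ + 8x⁶ − 28x⁵ − 34x⁴ + 4x³ − 5x² − 2x − 9) ÷ lead(D) = 3x⁷ ÷ 3x² = x⁵. Subtract (x⁵)·D = 3x⁷ − 7x⁶ − 2x⁵. Remainder: 15x⁶ − 26x⁵ − 34x⁴ + 4x³ − 5x² − 2x − 9.
Step 3: lead(15x⁶ − 26x⁵ − 34x⁴ + 4x³ − 5x² − 2x − 9) ÷ lead(D) = 15x⁶ ÷ 3x² = 5x⁴. Subtract (5x⁴)·D = 15x⁶ − 35x⁵ − 10x⁴. Remainder: 9x⁵ − 24x⁴ + 4x³ − 5x² − 2x − 9.
Step 4: lead(9x⁵ − 24x⁴ + 4x³ − 5x² − 2x − 9) ÷ lead(D) = 9x⁵ ÷ 3x² = 3x³. Subtract (3x³)·D = 9x⁵ − 21x⁴ − 6x³. Remainder: −3x⁴ + 10x³ − 5x² − 2x − 9.
Step 5: lead(−3x⁴ + 10x³ − 5x² − 2x − 9) ÷ lead(D) = −3x⁴ ÷ 3x² = −x². Subtract (−x²)·D = −3x⁴ + 7x³ + 2x². Remainder: 3x³ − 7x² − 2x − 9.
Step 6: lead(3x³ − 7x² − 2x − 9) ÷ lead(D) = 3x³ ÷ 3x² = x. Subtract (x)·D = 3x³ − 7x² − 2x. Remainder: −9.

R = [-9], so D(x) is not a factor of P(x). no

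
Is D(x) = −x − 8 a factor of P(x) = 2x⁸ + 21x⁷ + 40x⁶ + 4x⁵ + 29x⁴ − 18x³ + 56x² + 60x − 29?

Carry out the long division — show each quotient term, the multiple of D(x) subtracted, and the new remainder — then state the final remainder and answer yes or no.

Step 1: lead(2x⁸ + 21x⁷ + 40x⁶ + 4x⁵ + 29x⁴ − 18x³ + 56x² + 60x − 29) ÷ lead(D) = 2x⁸ ÷ −x = −2x⁷. Subtract (−2x⁷)·D = 2x⁸ + 16x⁷. Remainder: 5x⁷ + 40x⁶ + 4x⁵ + 29x⁴ − 18x³ + 56x² + 60x − 29.
Step 2: lead(5x⁷ + 40x⁶ + 4x⁵ + 29x⁴ − 18x³ + 56x² + 60x − 29) ÷ lead(D) = 5x⁷ ÷ −x = −5x⁶. Subtract (−5x⁶)·D = 5x⁷ + 40x⁶. Remainder: 4x⁵ + 29x⁴ − 18x³ + 56x² + 60x − 29.
Step 3: lead(4x⁵ + 29x⁴ − 18x³ + 56x² + 60x − 29) ÷ lead(D) = 4x⁵ ÷ −x = −4x⁴. Subtract (−4x⁴)·D = 4x⁵ + 32x⁴. Remainder: −3x⁴ − 18x³ + 56x² + 60x − 29.
Step 4: lead(−3x⁴ − 18x³ + 56x² + 60x − 29) ÷ lead(D) = −3x⁴ ÷ −x = 3x³. Subtract (3x³)·D = −3x⁴ − 24x³. Remainder: 6x³ + 56x² + 60x − 29.
Step 5: lead(6x³ + 56x² + 60x − 29) ÷ lead(D) = 6x³ ÷ −x = −6x². Subtract (−6x²)·D = 6x³ + 48x². Remainder: 8x² + 60x − 29.
Step 6: lead(8x² + 60x − 29) ÷ lead(D) = 8x² ÷ −x = −8x. Subtract (−8x)·D = 8x² + 64x. Remainder: −4x − 29.
Step 7: lead(−4x − 29) ÷ lead(D) = −4x ÷ −x = 4. Subtract (4)·D = −4x − 32. Remainder: 3.

R(x) = 3, so D(x) is not a factor of P(x). no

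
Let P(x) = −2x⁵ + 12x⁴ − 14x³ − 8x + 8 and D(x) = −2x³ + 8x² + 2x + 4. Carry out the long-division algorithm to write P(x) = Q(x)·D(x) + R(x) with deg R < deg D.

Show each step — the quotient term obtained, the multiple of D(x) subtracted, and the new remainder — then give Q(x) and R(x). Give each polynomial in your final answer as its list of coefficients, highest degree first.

Q = [1, -2, 0]; R = [8]

Step 1: lead(−2x⁵ + 12x⁴ − 14x³ − 8x + 8) ÷ lead(D) = −2x⁵ ÷ −2x³ = x². Subtract (x²)·D = −2x⁵ + 8x⁴ + 2x³ + 4x². Remainder: 4x⁴ − 16x³ − 4x² − 8x + 8.
Step 2: lead(4x⁴ − 16x³ − 4x² − 8x + 8) ÷ lead(D) = 4x⁴ ÷ −2x³ = −2x. Subtract (−2x)·D = 4x⁴ − 16x³ − 4x² − 8x. Remainder: 8.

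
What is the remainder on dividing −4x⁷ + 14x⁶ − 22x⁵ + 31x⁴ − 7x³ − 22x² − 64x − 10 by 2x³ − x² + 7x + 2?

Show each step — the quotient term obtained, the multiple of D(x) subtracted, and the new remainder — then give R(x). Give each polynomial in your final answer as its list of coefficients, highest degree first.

Step 1: lead(−4x⁷ + 14x⁶ − 22x⁵ + 31x⁴ − 7x³ − 22x² − 64x − 10) ÷ lead(D) = −4x⁷ ÷ 2x³ = −2x⁴. Subtract (−2x⁴)·D = −4x⁷ + 2x⁶ − 14x⁵ − 4x⁴. Remainder: 12x⁶ − 8x⁵ + 35x⁴ − 7x³ − 22x² − 64x − 10.
Step 2: lead(12x⁶ − 8x⁵ + 35x⁴ − 7x³ − 22x² − 64x − 10) ÷ lead(D) = 12x⁶ ÷ 2x³ = 6x³. Subtract (6x³)·D = 12x⁶ − 6x⁵ + 42x⁴ + 12x³. Remainder: −2x⁵ − 7x⁴ − 19x³ − 22x² − 64x − 10.
Step 3: lead(−2x⁵ − 7x⁴ − 19x³ − 22x² − 64x − 10) ÷ lead(D) = −2x⁵ ÷ 2x³ = −x². Subtract (−x²)·D = −2x⁵ + x⁴ − 7x³ − 2x². Remainder: −8x⁴ − 12x³ − 20x² − 64x − 10.
Step 4: lead(−8x⁴ − 12x³ − 20x² − 64x − 10) ÷ lead(D) = −8x⁴ ÷ 2x³ = −4x. Subtract (−4x)·D = −8x⁴ + 4x³ − 28x² − 8x. Remainder: −16x³ + 8x² − 56x − 10.
Step 5: lead(−16x³ + 8x² − 56x − 10) ÷ lead(D) = −16x³ ÷ 2x³ = −8. Subtract (−8)·D = −16x³ + 8x² − 56x − 16. Remainder: 6.

R = [6]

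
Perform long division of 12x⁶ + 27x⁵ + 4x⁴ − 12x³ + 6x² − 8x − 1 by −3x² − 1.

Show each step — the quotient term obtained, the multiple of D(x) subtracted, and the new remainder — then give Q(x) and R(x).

Step 1: lead(12x⁶ + 27x⁵ + 4x⁴ − 12x³ + 6x² − 8x − 1) ÷ lead(D) = 12x⁶ ÷ −3x² = −4x⁴. Subtract (−4x⁴)·D = 12x⁶ + 4x⁴. Remainder: 27x⁵ − 12x³ + 6x² − 8x − 1.
Step 2: lead(27x⁵ − 12x³ + 6x² − 8x − 1) ÷ lead(D) = 27x⁵ ÷ −3x² = −9x³. Subtract (−9x³)·D = 27x⁵ + 9x³. Remainder: −21x³ + 6x² − 8x − 1.
Step 3: lead(−21x³ + 6x² − 8x − 1) ÷ lead(D) = −21x³ ÷ −3x² = 7x. Subtract (7x)·D = −21x³ − 7x. Remainder: 6x² − x − 1.
Step 4: lead(6x² − x − 1) ÷ lead(D) = 6x² ÷ −3x² = −2. Subtract (−2)·D = 6x² + 2. Remainder: −x − 3.

Q(x) = −4x⁴ − 9x³ + 7x − 2; R(x) = −x − 3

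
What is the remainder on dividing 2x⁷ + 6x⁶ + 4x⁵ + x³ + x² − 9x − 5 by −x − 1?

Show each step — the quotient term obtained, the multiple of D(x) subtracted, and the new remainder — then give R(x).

Step 1: lead(2x⁷ + 6x⁶ + 4x⁵ + x³ + x² − 9x − 5) ÷ lead(D) = 2x⁷ ÷ −x = −2x⁶. Subtract (−2x⁶)·D = 2x⁷ + 2x⁶. Remainder: 4x⁶ + 4x⁵ + x³ + x² − 9x − 5.
Step 2: lead(4x⁶ + 4x⁵ + x³ + x² − 9x − 5) ÷ lead(D) = 4x⁶ ÷ −x = −4x⁵. Subtract (−4x⁵)·D = 4x⁶ + 4x⁵. Remainder: x³ + x² − 9x − 5.
Step 3: lead(x³ + x² − 9x − 5) ÷ lead(D) = x³ ÷ −x = −x². Subtract (−x²)·D = x³ + x². Remainder: −9x − 5.
Step 4: lead(−9x − 5) ÷ lead(D) = −9x ÷ −x = 9. Subtract (9)·D = −9x − 9. Remainder: 4.

R(x) = 4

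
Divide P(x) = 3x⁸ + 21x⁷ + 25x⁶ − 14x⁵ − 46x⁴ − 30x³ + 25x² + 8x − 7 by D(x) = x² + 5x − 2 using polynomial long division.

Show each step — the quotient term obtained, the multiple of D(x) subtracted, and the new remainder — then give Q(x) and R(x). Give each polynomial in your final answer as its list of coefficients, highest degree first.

Step 1: lead(3x⁸ + 21x⁷ + 25x⁶ − 14x⁵ − 46x⁴ − 30x³ + 25x² + 8x − 7) ÷ lead(D) = 3x⁸ ÷ x² = 3x⁶. Subtract (3x⁶)·D = 3x⁸ + 15x⁷ − 6x⁶. Remainder: 6x⁷ + 31x⁶ − 14x⁵ − 46x⁴ − 30x³ + 25x² + 8x − 7.
Step 2: lead(6x⁷ + 31x⁶ − 14x⁵ − 46x⁴ − 30x³ + 25x² + 8x − 7) ÷ lead(D) = 6x⁷ ÷ x² = 6x⁵. Subtract (6x⁵)·D = 6x⁷ + 30x⁶ − 12x⁵. Remainder: x⁶ − 2x⁵ − 46x⁴ − 30x³ + 25x² + 8x − 7.
Step 3: lead(x⁶ − 2x⁵ − 46x⁴ − 30x³ + 25x² + 8x − 7) ÷ lead(D) = x⁶ ÷ x² = x⁴. Subtract (x⁴)·D = x⁶ + 5x⁵ − 2x⁴. Remainder: −7x⁵ − 44x⁴ − 30x³ + 25x² + 8x − 7.
Step 4: lead(−7x⁵ − 44x⁴ − 30x³ + 25x² + 8x − 7) ÷ lead(D) = −7x⁵ ÷ x² = −7x³. Subtract (−7x³)·D = −7x⁵ − 35x⁴ + 14x³. Remainder: −9x⁴ − 44x³ + 25x² + 8x − 7.
Step 5: lead(−9x⁴ − 44x³ + 25x² + 8x − 7) ÷ lead(D) = −9x⁴ ÷ x² = −9x². Subtract (−9x²)·D = −9x⁴ − 45x³ + 18x². Remainder: x³ + 7x² + 8x − 7.
Step 6: lead(x³ + 7x² + 8x − 7) ÷ lead(D) = x³ ÷ x² = x. Subtract (x)·D = x³ + 5x² − 2x. Remainder: 2x² + 10x − 7.
Step 7: lead(2x² + 10x − 7) ÷ lead(D) = 2x² ÷ x² = 2. Subtract (2)·D = 2x² + 10x − 4. Remainder: −3.

Q = [3, 6, 1, -7, -9, 1, 2]; R = [-3]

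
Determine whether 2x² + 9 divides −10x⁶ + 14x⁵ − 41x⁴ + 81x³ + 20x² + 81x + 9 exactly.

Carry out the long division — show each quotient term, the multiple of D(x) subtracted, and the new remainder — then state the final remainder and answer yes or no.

Step 1: lead(−10x⁶ + 14x⁵ − 41x⁴ + 81x³ + 20x² + 81x + 9) ÷ lead(D) = −10x⁶ ÷ 2x² = −5x⁴. Subtract (−5x⁴)·D = −10x⁶ − 45x⁴. Remainder: 14x⁵ + 4x⁴ + 81x³ + 20x² + 81x + 9.
Step 2: lead(14x⁵ + 4x⁴ + 81x³ + 20x² + 81x + 9) ÷ lead(D) = 14x⁵ ÷ 2x² = 7x³. Subtract (7x³)·D = 14x⁵ + 63x³. Remainder: 4x⁴ + 18x³ + 20x² + 81x + 9.
Step 3: lead(4x⁴ + 18x³ + 20x² + 81x + 9) ÷ lead(D) = 4x⁴ ÷ 2x² = 2x². Subtract (2x²)·D = 4x⁴ + 18x². Remainder: 18x³ + 2x² + 81x + 9.
Step 4: lead(18x³ + 2x² + 81x + 9) ÷ lead(D) = 18x³ ÷ 2x² = 9x. Subtract (9x)·D = 18x³ + 81x. Remainder: 2x² + 9.
Step 5: lead(2x² + 9) ÷ lead(D) = 2x² ÷ 2x² = 1. Subtract (1)·D = 2x² + 9. Remainder: 0.

R(x) = 0, so D(x) is a factor of P(x). yes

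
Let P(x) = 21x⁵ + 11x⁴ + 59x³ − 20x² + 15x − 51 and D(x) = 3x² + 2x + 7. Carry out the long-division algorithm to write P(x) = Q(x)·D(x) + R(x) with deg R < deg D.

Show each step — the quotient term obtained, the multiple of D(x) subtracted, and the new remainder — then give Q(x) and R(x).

Q(x) = 7x³ − x² + 4x − 7; R(x) = x − 2

Step 1: lead(21x⁵ + 11x⁴ + 59x³ − 20x² + 15x − 51) ÷ lead(D) = 21x⁵ ÷ 3x² = 7x³. Subtract (7x³)·D = 21x⁵ + 14x⁴ + 49x³. Remainder: −3x⁴ + 10x³ − 20x² + 15x − 51.
Step 2: lead(−3x⁴ + 10x³ − 20x² + 15x − 51) ÷ lead(D) = −3x⁴ ÷ 3x² = −x². Subtract (−x²)·D = −3x⁴ − 2x³ − 7x². Remainder: 12x³ − 13x² + 15x − 51.
Step 3: lead(12x³ − 13x² + 15x − 51) ÷ lead(D) = 12x³ ÷ 3x² = 4x. Subtract (4x)·D = 12x³ + 8x² + 28x. Remainder: −21x² − 13x − 51.
Step 4: lead(−21x² − 13x − 51) ÷ lead(D) = −21x² ÷ 3x² = −7. Subtract (−7)·D = −21x² − 14x − 49. Remainder: x − 2.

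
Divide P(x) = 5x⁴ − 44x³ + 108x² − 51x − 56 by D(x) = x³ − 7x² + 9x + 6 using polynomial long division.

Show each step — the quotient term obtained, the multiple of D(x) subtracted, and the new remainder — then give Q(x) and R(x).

Q(x) = 5x − 9; R(x) = −2

Step 1: lead(5x⁴ − 44x³ + 108x² − 51x − 56) ÷ lead(D) = 5x⁴ ÷ x³ = 5x. Subtract (5x)·D = 5x⁴ − 35x³ + 45x² + 30x. Remainder: −9x³ + 63x² − 81x − 56.
Step 2: lead(−9x³ + 63x² − 81x − 56) ÷ lead(D) = −9x³ ÷ x³ = −9. Subtract (−9)·D = −9x³ + 63x² − 81x − 54. Remainder: −2.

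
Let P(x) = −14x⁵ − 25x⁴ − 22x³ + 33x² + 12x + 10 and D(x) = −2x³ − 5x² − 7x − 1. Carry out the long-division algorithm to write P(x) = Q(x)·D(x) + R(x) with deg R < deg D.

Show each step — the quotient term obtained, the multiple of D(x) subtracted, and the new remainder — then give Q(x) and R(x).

Step 1: lead(−14x⁵ − 25x⁴ − 22x³ + 33x² + 12x + 10) ÷ lead(D) = −14x⁵ ÷ −2x³ = 7x². Subtract (7x²)·D = −14x⁵ − 35x⁴ − 49x³ − 7x². Remainder: 10x⁴ + 27x³ + 40x² + 12x + 10.
Step 2: lead(10x⁴ + 27x³ + 40x² + 12x + 10) ÷ lead(D) = 10x⁴ ÷ −2x³ = −5x. Subtract (−5x)·D = 10x⁴ + 25x³ + 35x² + 5x. Remainder: 2x³ + 5x² + 7x + 10.
Step 3: lead(2x³ + 5x² + 7x + 10) ÷ lead(D) = 2x³ ÷ −2x³ = −1. Subtract (−1)·D = 2x³ + 5x² + 7x + 1. Remainder: 9.

Q(x) = 7x² − 5x − 1; R(x) = 9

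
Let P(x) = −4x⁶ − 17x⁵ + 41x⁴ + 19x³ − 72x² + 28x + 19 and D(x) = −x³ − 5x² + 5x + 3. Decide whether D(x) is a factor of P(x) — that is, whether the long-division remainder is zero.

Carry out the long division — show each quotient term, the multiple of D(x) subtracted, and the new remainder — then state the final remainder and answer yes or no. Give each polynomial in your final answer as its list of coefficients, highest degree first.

Step 1: lead(−4x⁶ − 17x⁵ + 41x⁴ + 19x³ − 72x² + 28x + 19) ÷ lead(D) = −4x⁶ ÷ −x³ = 4x³. Subtract (4x³)·D = −4x⁶ − 20x⁵ + 20x⁴ + 12x³. Remainder: 3x⁵ + 21x⁴ + 7x³ − 72x² + 28x + 19.
Step 2: lead(3x⁵ + 21x⁴ + 7x³ − 72x² + 28x + 19) ÷ lead(D) = 3x⁵ ÷ −x³ = −3x². Subtract (−3x²)·D = 3x⁵ + 15x⁴ − 15x³ − 9x². Remainder: 6x⁴ + 22x³ − 63x² + 28x + 19.
Step 3: lead(6x⁴ + 22x³ − 63x² + 28x + 19) ÷ lead(D) = 6x⁴ ÷ −x³ = −6x. Subtract (−6x)·D = 6x⁴ + 30x³ − 30x² − 18x. Remainder: −8x³ − 33x² + 46x + 19.
Step 4: lead(−8x³ − 33x² + 46x + 19) ÷ lead(D) = −8x³ ÷ −x³ = 8. Subtract (8)·D = −8x³ − 40x² + 40x + 24. Remainder: 7x² + 6x − 5.

R = [7, 6, -5], so D(x) is not a factor of P(x). no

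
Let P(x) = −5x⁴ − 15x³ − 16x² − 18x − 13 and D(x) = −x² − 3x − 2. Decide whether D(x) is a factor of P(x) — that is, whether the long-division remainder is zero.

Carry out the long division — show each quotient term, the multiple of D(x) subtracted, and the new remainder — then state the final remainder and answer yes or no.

Step 1: lead(−5x⁴ − 15x³ − 16x² − 18x − 13) ÷ lead(D) = −5x⁴ ÷ −x² = 5x². Subtract (5x²)·D = −5x⁴ − 15x³ − 10x². Remainder: −6x² − 18x − 13.
Step 2: lead(−6x² − 18x − 13) ÷ lead(D) = −6x² ÷ −x² = 6. Subtract (6)·D = −6x² − 18x − 12. Remainder: −1.

R(x) = −1, so D(x) is not a factor of P(x). no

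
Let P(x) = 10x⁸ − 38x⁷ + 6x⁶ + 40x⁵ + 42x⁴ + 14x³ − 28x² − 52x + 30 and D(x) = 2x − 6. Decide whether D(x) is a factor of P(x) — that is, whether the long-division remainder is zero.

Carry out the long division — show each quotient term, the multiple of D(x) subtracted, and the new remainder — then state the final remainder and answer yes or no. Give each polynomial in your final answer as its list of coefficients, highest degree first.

R = [0], so D(x) is a factor of P(x). yes

Step 1: lead(10x⁸ − 38x⁷ + 6x⁶ + 40x⁵ + 42x⁴ + 14x³ − 28x² − 52x + 30) ÷ lead(D) = 10x⁸ ÷ 2x = 5x⁷. Subtract (5x⁷)·D = 10x⁸ − 30x⁷. Remainder: −8x⁷ + 6x⁶ + 40x⁵ + 42x⁴ + 14x³ − 28x² − 52x + 30.
Step 2: lead(−8x⁷ + 6x⁶ + 40x⁵ + 42x⁴ + 14x³ − 28x² − 52x + 30) ÷ lead(D) = −8x⁷ ÷ 2x = −4x⁶. Subtract (−4x⁶)·D = −8x⁷ + 24x⁶. Remainder: −18x⁶ + 40x⁵ + 42x⁴ + 14x³ − 28x² − 52x + 30.
Step 3: lead(−18x⁶ + 40x⁵ + 42x⁴ + 14x³ − 28x² − 52x + 30) ÷ lead(D) = −18x⁶ ÷ 2x = −9x⁵. Subtract (−9x⁵)·D = −18x⁶ + 54x⁵. Remainder: −14x⁵ + 42x⁴ + 14x³ − 28x² − 52x + 30.
Step 4: lead(−14x⁵ + 42x⁴ + 14x³ − 28x² − 52x + 30) ÷ lead(D) = −14x⁵ ÷ 2x = −7x⁴. Subtract (−7x⁴)·D = −14x⁵ + 42x⁴. Remainder: 14x³ − 28x² − 52x + 30.
Step 5: lead(14x³ − 28x² − 52x + 30) ÷ lead(D) = 14x³ ÷ 2x = 7x². Subtract (7x²)·D = 14x³ − 42x². Remainder: 14x² − 52x + 30.
Step 6: lead(14x² − 52x + 30) ÷ lead(D) = 14x² ÷ 2x = 7x. Subtract (7x)·D = 14x² − 42x. Remainder: −10x + 30.
Step 7: lead(−10x + 30) ÷ lead(D) = −10x ÷ 2x = −5. Subtract (−5)·D = −10x + 30. Remainder: 0.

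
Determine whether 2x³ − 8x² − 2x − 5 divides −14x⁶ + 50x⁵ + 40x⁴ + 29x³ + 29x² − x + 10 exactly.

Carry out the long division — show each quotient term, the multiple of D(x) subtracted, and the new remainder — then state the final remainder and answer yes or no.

Step 1: lead(−14x⁶ + 50x⁵ + 40x⁴ + 29x³ + 29x² − x + 10) ÷ lead(D) = −14x⁶ ÷ 2x³ = −7x³. Subtract (−7x³)·D = −14x⁶ + 56x⁵ + 14x⁴ + 35x³. Remainder: −6x⁵ + 26x⁴ − 6x³ + 29x² − x + 10.
Step 2: lead(−6x⁵ + 26x⁴ − 6x³ + 29x² − x + 10) ÷ lead(D) = −6x⁵ ÷ 2x³ = −3x². Subtract (−3x²)·D = −6x⁵ + 24x⁴ + 6x³ + 15x². Remainder: 2x⁴ − 12x³ + 14x² − x + 10.
Step 3: lead(2x⁴ − 12x³ + 14x² − x + 10) ÷ lead(D) = 2x⁴ ÷ 2x³ = x. Subtract (x)·D = 2x⁴ − 8x³ − 2x² − 5x. Remainder: −4x³ + 16x² + 4x + 10.
Step 4: lead(−4x³ + 16x² + 4x + 10) ÷ lead(D) = −4x³ ÷ 2x³ = −2. Subtract (−2)·D = −4x³ + 16x² + 4x + 10. Remainder: 0.

R(x) = 0, so D(x) is a factor of P(x). yes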